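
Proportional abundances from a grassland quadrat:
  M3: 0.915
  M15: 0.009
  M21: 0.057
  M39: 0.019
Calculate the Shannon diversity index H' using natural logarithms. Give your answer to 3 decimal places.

Each pᵢ ln pᵢ term (working shown to 5 dp, full precision carried): 0.915×(-0.08883)=-0.08128, 0.009×(-4.71053)=-0.04239, 0.057×(-2.86470)=-0.16329, 0.019×(-3.96332)=-0.07530.
Sum = -0.36227, so H' = 0.362.

0.362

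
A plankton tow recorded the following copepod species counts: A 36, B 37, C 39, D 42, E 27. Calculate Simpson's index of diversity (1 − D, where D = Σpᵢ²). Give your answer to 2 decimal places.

0.80

Total N = 36+37+39+42+27 = 181, so the proportions are 0.1989, 0.2044, 0.2155, 0.232, 0.1492 (working shown to 4 dp, full precision carried).
D = 0.1989² + 0.2044² + 0.2155² + 0.232² + 0.1492² = 0.0396 + 0.0418 + 0.0464 + 0.0538 + 0.0223 = 0.2039.
So 1 − D = 0.7961, i.e. 0.80 to 2 decimal places.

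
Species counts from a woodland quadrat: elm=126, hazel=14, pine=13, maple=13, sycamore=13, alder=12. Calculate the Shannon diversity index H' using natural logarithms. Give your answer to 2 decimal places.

1.19

Total N = 126+14+13+13+13+12 = 191, so the proportions are 0.6597, 0.0733, 0.0681, 0.0681, 0.0681, 0.0628 (working shown to 4 dp, full precision carried).
Each pᵢ ln pᵢ term: 0.6597×(-0.4160)=-0.2744, 0.0733×(-2.6132)=-0.1915, 0.0681×(-2.6873)=-0.1829, 0.0681×(-2.6873)=-0.1829, 0.0681×(-2.6873)=-0.1829, 0.0628×(-2.7674)=-0.1739.
Sum = -1.1886, so H' = 1.19.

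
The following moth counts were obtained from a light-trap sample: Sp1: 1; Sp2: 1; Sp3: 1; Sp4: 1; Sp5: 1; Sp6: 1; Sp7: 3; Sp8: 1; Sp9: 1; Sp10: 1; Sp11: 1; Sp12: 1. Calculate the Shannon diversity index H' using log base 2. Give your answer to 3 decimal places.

Total N = 1+1+1+1+1+1+3+1+1+1+1+1 = 14, so the proportions are 0.07143, 0.07143, 0.07143, 0.07143, 0.07143, 0.07143, 0.21429, 0.07143, 0.07143, 0.07143, 0.07143, 0.07143 (working shown to 5 dp, full precision carried).
Each pᵢ log₂ pᵢ term: 0.07143×(-3.80735)=-0.27195, 0.07143×(-3.80735)=-0.27195, 0.07143×(-3.80735)=-0.27195, 0.07143×(-3.80735)=-0.27195, 0.07143×(-3.80735)=-0.27195, 0.07143×(-3.80735)=-0.27195, 0.21429×(-2.22239)=-0.47623, 0.07143×(-3.80735)=-0.27195, 0.07143×(-3.80735)=-0.27195, 0.07143×(-3.80735)=-0.27195, 0.07143×(-3.80735)=-0.27195, 0.07143×(-3.80735)=-0.27195.
Sum = -3.46772, so H' = 3.468.

3.468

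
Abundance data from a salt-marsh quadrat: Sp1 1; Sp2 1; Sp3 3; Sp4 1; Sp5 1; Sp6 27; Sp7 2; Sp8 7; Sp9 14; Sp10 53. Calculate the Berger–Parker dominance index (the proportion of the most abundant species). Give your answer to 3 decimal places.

0.482

Total N = 1+1+3+1+1+27+2+7+14+53 = 110, so the proportions are 0.00909, 0.00909, 0.02727, 0.00909, 0.00909, 0.24545, 0.01818, 0.06364, 0.12727, 0.48182 (working shown to 5 dp, full precision carried).
The largest proportion is 0.48182, i.e. d = 0.482 to 3 decimal places.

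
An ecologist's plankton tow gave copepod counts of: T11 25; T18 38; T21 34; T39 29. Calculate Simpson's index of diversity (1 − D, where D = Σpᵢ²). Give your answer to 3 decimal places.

Total N = 25+38+34+29 = 126, so the proportions are 0.19841, 0.30159, 0.26984, 0.23016 (working shown to 5 dp, full precision carried).
D = 0.19841² + 0.30159² + 0.26984² + 0.23016² = 0.03937 + 0.09095 + 0.07281 + 0.05297 = 0.25611.
So 1 − D = 0.74389, i.e. 0.744 to 3 decimal places.

0.744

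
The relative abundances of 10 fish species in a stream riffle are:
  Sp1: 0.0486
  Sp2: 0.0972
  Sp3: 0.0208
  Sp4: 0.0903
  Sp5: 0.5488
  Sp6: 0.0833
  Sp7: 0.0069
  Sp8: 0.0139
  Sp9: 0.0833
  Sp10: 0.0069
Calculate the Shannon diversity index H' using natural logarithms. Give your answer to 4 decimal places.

1.5427

Each pᵢ ln pᵢ term (working shown to 6 dp, full precision carried): 0.0486×(-3.024132)=-0.146973, 0.0972×(-2.330985)=-0.226572, 0.0208×(-3.872802)=-0.080554, 0.0903×(-2.404618)=-0.217137, 0.5488×(-0.600021)=-0.329292, 0.0833×(-2.485307)=-0.207026, 0.0069×(-4.976234)=-0.034336, 0.0139×(-4.275866)=-0.059435, 0.0833×(-2.485307)=-0.207026, 0.0069×(-4.976234)=-0.034336.
Sum = -1.542686, so H' = 1.5427.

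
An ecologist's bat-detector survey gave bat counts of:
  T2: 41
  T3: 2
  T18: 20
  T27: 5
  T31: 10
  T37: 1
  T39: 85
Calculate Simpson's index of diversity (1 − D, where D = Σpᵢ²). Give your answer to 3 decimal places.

0.649

Total N = 41+2+20+5+10+1+85 = 164, so the proportions are 0.25, 0.0122, 0.12195, 0.03049, 0.06098, 0.0061, 0.51829 (working shown to 5 dp, full precision carried).
D = 0.25² + 0.0122² + 0.12195² + 0.03049² + 0.06098² + 0.0061² + 0.51829² = 0.06250 + 0.00015 + 0.01487 + 0.00093 + 0.00372 + 0.00004 + 0.26863 = 0.35083.
So 1 − D = 0.64917, i.e. 0.649 to 3 decimal places.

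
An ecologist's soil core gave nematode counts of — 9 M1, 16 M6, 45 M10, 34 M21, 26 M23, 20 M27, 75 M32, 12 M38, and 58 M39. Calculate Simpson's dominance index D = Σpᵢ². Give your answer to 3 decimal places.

0.158

Total N = 9+16+45+34+26+20+75+12+58 = 295, so the proportions are 0.03051, 0.05424, 0.15254, 0.11525, 0.08814, 0.0678, 0.25424, 0.04068, 0.19661 (working shown to 5 dp, full precision carried).
D = 0.03051² + 0.05424² + 0.15254² + 0.11525² + 0.08814² + 0.0678² + 0.25424² + 0.04068² + 0.19661² = 0.00093 + 0.00294 + 0.02327 + 0.01328 + 0.00777 + 0.00460 + 0.06464 + 0.00165 + 0.03866 = 0.15774.
To 3 decimal places, D = 0.158.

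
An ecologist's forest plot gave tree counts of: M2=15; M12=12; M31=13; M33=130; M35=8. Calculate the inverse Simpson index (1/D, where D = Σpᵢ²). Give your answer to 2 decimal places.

1.81

Total N = 15+12+13+130+8 = 178, so the proportions are 0.08427, 0.06742, 0.07303, 0.73034, 0.04494 (working shown to 5 dp, full precision carried).
D = 0.08427² + 0.06742² + 0.07303² + 0.73034² + 0.04494² = 0.00710 + 0.00454 + 0.00533 + 0.53339 + 0.00202 = 0.55239.
So 1/D = 1.8103, i.e. 1.81 to 2 decimal places.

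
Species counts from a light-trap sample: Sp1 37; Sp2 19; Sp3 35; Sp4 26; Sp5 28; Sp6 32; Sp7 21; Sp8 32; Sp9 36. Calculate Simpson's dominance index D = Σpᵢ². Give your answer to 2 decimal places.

Total N = 37+19+35+26+28+32+21+32+36 = 266, so the proportions are 0.1391, 0.0714, 0.1316, 0.0977, 0.1053, 0.1203, 0.0789, 0.1203, 0.1353 (working shown to 4 dp, full precision carried).
D = 0.1391² + 0.0714² + 0.1316² + 0.0977² + 0.1053² + 0.1203² + 0.0789² + 0.1203² + 0.1353² = 0.0193 + 0.0051 + 0.0173 + 0.0096 + 0.0111 + 0.0145 + 0.0062 + 0.0145 + 0.0183 = 0.1159.
To 2 decimal places, D = 0.12.

0.12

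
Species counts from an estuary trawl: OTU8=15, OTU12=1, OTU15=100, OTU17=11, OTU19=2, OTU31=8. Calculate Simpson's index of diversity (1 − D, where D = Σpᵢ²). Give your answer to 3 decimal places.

0.445

Total N = 15+1+100+11+2+8 = 137, so the proportions are 0.10949, 0.0073, 0.72993, 0.08029, 0.0146, 0.05839 (working shown to 5 dp, full precision carried).
D = 0.10949² + 0.0073² + 0.72993² + 0.08029² + 0.0146² + 0.05839² = 0.01199 + 0.00005 + 0.53279 + 0.00645 + 0.00021 + 0.00341 = 0.55490.
So 1 − D = 0.44510, i.e. 0.445 to 3 decimal places.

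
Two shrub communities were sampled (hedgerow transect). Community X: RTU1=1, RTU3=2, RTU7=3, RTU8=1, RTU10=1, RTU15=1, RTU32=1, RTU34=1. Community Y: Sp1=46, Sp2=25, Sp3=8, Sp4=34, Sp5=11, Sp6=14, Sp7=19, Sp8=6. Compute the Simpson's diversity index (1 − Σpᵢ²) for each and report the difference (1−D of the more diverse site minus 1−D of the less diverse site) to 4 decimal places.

0.0189

Community X: N=11, proportions 0.090909, 0.181818, 0.272727, 0.090909, 0.090909, 0.090909, 0.090909, 0.090909, giving 1−D = 0.842975 (working shown to 6 dp, full precision carried).
Community Y: N=163, proportions 0.282209, 0.153374, 0.04908, 0.208589, 0.067485, 0.08589, 0.116564, 0.03681, giving 1−D = 0.824043.
Difference = |0.842975 − 0.824043| = 0.018932, i.e. 0.0189 to 4 decimal places.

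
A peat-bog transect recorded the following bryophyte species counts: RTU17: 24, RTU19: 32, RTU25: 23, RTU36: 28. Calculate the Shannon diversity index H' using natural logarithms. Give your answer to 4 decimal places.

1.3775

Total N = 24+32+23+28 = 107, so the proportions are 0.2242991, 0.2990654, 0.2149533, 0.2616822 (working shown to 7 dp, full precision carried).
Each pᵢ ln pᵢ term: 0.2242991×(-1.4947750)=-0.3352766, 0.2990654×(-1.2070929)=-0.3609998, 0.2149533×(-1.5373346)=-0.3304551, 0.2616822×(-1.3406243)=-0.3508176.
Sum = -1.3775491, so H' = 1.3775.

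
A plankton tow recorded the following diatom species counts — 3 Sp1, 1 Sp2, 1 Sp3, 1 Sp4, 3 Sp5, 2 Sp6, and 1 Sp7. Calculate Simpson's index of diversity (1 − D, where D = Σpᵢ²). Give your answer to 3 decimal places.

Total N = 3+1+1+1+3+2+1 = 12, so the proportions are 0.25, 0.08333, 0.08333, 0.08333, 0.25, 0.16667, 0.08333 (working shown to 5 dp, full precision carried).
D = 0.25² + 0.08333² + 0.08333² + 0.08333² + 0.25² + 0.16667² + 0.08333² = 0.06250 + 0.00694 + 0.00694 + 0.00694 + 0.06250 + 0.02778 + 0.00694 = 0.18056.
So 1 − D = 0.81944, i.e. 0.819 to 3 decimal places.

0.819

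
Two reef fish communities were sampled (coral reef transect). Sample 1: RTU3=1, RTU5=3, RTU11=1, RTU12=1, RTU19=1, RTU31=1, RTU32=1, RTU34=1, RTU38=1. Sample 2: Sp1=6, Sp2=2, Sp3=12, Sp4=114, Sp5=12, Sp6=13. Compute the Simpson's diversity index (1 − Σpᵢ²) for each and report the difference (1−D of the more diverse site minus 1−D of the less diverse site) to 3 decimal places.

0.393

Sample 1: N=11, proportions 0.090909, 0.272727, 0.090909, 0.090909, 0.090909, 0.090909, 0.090909, 0.090909, 0.090909, giving 1−D = 0.859504 (working shown to 6 dp, full precision carried).
Sample 2: N=159, proportions 0.037736, 0.012579, 0.075472, 0.716981, 0.075472, 0.081761, giving 1−D = 0.466279.
Difference = |0.859504 − 0.466279| = 0.393225, i.e. 0.393 to 3 decimal places.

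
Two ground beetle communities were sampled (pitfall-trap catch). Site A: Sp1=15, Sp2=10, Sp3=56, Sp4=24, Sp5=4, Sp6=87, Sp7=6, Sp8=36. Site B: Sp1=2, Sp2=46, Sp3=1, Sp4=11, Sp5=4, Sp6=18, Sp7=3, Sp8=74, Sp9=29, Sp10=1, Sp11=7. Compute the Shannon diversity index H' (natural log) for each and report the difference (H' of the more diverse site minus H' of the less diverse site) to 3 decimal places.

0.040

Site A: N=238, proportions 0.06303, 0.04202, 0.23529, 0.10084, 0.01681, 0.36555, 0.02521, 0.15126, giving H' = 1.69422 (working shown to 5 dp, full precision carried).
Site B: N=196, proportions 0.0102, 0.23469, 0.0051, 0.05612, 0.02041, 0.09184, 0.01531, 0.37755, 0.14796, 0.0051, 0.03571, giving H' = 1.73463.
Difference = |1.69422 − 1.73463| = 0.04041, i.e. 0.040 to 3 decimal places.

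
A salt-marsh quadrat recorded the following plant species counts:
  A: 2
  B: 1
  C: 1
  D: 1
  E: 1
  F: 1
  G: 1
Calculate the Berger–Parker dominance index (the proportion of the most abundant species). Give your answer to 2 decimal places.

0.25

Total N = 2+1+1+1+1+1+1 = 8, so the proportions are 0.25, 0.125, 0.125, 0.125, 0.125, 0.125, 0.125 (working shown to 4 dp, full precision carried).
The largest proportion is 0.25, i.e. d = 0.25 to 2 decimal places.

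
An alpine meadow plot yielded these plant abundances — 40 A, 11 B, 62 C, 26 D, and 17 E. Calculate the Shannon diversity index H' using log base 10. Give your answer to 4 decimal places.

0.6266

Total N = 40+11+62+26+17 = 156, so the proportions are 0.25641, 0.070513, 0.397436, 0.166667, 0.108974 (working shown to 6 dp, full precision carried).
Each pᵢ log₁₀ pᵢ term: 0.25641×(-0.591065)=-0.151555, 0.070513×(-1.151732)=-0.081212, 0.397436×(-0.400733)=-0.159266, 0.166667×(-0.778151)=-0.129692, 0.108974×(-0.962676)=-0.104907.
Sum = -0.626631, so H' = 0.6266.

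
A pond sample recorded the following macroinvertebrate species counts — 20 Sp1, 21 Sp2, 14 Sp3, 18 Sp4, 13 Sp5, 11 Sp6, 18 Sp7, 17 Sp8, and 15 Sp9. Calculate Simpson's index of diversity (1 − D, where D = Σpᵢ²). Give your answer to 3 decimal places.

0.885

Total N = 20+21+14+18+13+11+18+17+15 = 147, so the proportions are 0.13605, 0.14286, 0.09524, 0.12245, 0.08844, 0.07483, 0.12245, 0.11565, 0.10204 (working shown to 5 dp, full precision carried).
D = 0.13605² + 0.14286² + 0.09524² + 0.12245² + 0.08844² + 0.07483² + 0.12245² + 0.11565² + 0.10204² = 0.01851 + 0.02041 + 0.00907 + 0.01499 + 0.00782 + 0.00560 + 0.01499 + 0.01337 + 0.01041 = 0.11518.
So 1 − D = 0.88482, i.e. 0.885 to 3 decimal places.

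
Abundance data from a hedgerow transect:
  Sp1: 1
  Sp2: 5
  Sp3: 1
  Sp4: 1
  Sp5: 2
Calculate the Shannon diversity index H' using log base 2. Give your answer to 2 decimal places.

1.96

Total N = 1+5+1+1+2 = 10, so the proportions are 0.1, 0.5, 0.1, 0.1, 0.2 (working shown to 4 dp, full precision carried).
Each pᵢ log₂ pᵢ term: 0.1×(-3.3219)=-0.3322, 0.5×(-1.0000)=-0.5000, 0.1×(-3.3219)=-0.3322, 0.1×(-3.3219)=-0.3322, 0.2×(-2.3219)=-0.4644.
Sum = -1.9610, so H' = 1.96.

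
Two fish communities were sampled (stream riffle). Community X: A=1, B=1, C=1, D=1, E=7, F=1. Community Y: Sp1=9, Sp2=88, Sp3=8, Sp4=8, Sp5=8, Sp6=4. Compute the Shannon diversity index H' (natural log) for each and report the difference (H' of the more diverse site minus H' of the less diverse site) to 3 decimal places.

Community X: N=12, proportions 0.08333, 0.08333, 0.08333, 0.08333, 0.58333, 0.08333, giving H' = 1.34979 (working shown to 5 dp, full precision carried).
Community Y: N=125, proportions 0.072, 0.704, 0.064, 0.064, 0.064, 0.032, giving H' = 1.07445.
Difference = |1.34979 − 1.07445| = 0.27534, i.e. 0.275 to 3 decimal places.

0.275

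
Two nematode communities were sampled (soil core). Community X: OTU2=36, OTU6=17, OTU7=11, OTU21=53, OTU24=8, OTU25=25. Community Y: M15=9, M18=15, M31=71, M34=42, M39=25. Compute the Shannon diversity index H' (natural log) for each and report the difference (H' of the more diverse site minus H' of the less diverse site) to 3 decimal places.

0.223

Community X: N=150, proportions 0.24, 0.11333, 0.07333, 0.35333, 0.05333, 0.16667, giving H' = 1.60343 (working shown to 5 dp, full precision carried).
Community Y: N=162, proportions 0.05556, 0.09259, 0.43827, 0.25926, 0.15432, giving H' = 1.38081.
Difference = |1.60343 − 1.38081| = 0.22262, i.e. 0.223 to 3 decimal places.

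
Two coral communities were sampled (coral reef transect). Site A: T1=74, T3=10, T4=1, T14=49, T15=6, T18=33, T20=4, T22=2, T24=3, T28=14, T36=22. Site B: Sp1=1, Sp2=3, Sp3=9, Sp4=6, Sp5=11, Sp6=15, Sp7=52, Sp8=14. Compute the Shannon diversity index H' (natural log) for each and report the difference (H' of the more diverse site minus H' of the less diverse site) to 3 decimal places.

Site A: N=218, proportions 0.33945, 0.04587, 0.00459, 0.22477, 0.02752, 0.15138, 0.01835, 0.00917, 0.01376, 0.06422, 0.10092, giving H' = 1.83615 (working shown to 5 dp, full precision carried).
Site B: N=111, proportions 0.00901, 0.02703, 0.08108, 0.05405, 0.0991, 0.13514, 0.46847, 0.12613, giving H' = 1.61736.
Difference = |1.83615 − 1.61736| = 0.21879, i.e. 0.219 to 3 decimal places.

0.219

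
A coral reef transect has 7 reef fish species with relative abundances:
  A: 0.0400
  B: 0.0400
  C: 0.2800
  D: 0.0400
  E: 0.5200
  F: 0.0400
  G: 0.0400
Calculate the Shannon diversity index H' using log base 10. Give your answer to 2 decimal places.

Each pᵢ log₁₀ pᵢ term (working shown to 4 dp, full precision carried): 0.04×(-1.3979)=-0.0559, 0.04×(-1.3979)=-0.0559, 0.28×(-0.5528)=-0.1548, 0.04×(-1.3979)=-0.0559, 0.52×(-0.2840)=-0.1477, 0.04×(-1.3979)=-0.0559, 0.04×(-1.3979)=-0.0559.
Sum = -0.5821, so H' = 0.58.

0.58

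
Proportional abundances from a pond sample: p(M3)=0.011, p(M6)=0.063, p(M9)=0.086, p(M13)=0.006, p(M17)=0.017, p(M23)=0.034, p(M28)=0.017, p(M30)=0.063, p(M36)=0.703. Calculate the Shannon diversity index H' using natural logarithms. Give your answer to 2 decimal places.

1.14

Each pᵢ ln pᵢ term (working shown to 4 dp, full precision carried): 0.011×(-4.5099)=-0.0496, 0.063×(-2.7646)=-0.1742, 0.086×(-2.4534)=-0.2110, 0.006×(-5.1160)=-0.0307, 0.017×(-4.0745)=-0.0693, 0.034×(-3.3814)=-0.1150, 0.017×(-4.0745)=-0.0693, 0.063×(-2.7646)=-0.1742, 0.703×(-0.3524)=-0.2477.
Sum = -1.1409, so H' = 1.14.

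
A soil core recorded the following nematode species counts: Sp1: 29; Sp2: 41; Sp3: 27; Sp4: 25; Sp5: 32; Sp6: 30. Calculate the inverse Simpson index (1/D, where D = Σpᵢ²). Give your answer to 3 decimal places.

5.837

Total N = 29+41+27+25+32+30 = 184, so the proportions are 0.1576087, 0.2228261, 0.1467391, 0.1358696, 0.173913, 0.1630435 (working shown to 7 dp, full precision carried).
D = 0.1576087² + 0.2228261² + 0.1467391² + 0.1358696² + 0.173913² + 0.1630435² = 0.0248405 + 0.0496515 + 0.0215324 + 0.0184605 + 0.0302457 + 0.0265832 = 0.1713138.
So 1/D = 5.83724, i.e. 5.837 to 3 decimal places.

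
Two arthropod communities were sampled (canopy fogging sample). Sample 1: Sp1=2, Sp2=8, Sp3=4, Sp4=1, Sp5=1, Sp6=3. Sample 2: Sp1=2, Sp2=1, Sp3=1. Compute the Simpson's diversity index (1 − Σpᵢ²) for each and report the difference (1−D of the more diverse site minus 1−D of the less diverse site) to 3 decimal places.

Sample 1: N=19, proportions 0.10526, 0.42105, 0.21053, 0.05263, 0.05263, 0.15789, giving 1−D = 0.73684 (working shown to 5 dp, full precision carried).
Sample 2: N=4, proportions 0.5, 0.25, 0.25, giving 1−D = 0.62500.
Difference = |0.73684 − 0.62500| = 0.11184, i.e. 0.112 to 3 decimal places.

0.112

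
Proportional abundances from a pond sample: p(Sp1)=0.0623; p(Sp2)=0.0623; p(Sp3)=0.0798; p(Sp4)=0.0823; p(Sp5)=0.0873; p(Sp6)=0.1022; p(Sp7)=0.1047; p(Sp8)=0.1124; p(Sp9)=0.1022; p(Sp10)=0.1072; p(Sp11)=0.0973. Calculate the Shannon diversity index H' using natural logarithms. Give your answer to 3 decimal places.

2.380

Each pᵢ ln pᵢ term (working shown to 5 dp, full precision carried): 0.0623×(-2.77579)=-0.17293, 0.0623×(-2.77579)=-0.17293, 0.0798×(-2.52823)=-0.20175, 0.0823×(-2.49738)=-0.20553, 0.0873×(-2.43840)=-0.21287, 0.1022×(-2.28082)=-0.23310, 0.1047×(-2.25666)=-0.23627, 0.1124×(-2.18569)=-0.24567, 0.1022×(-2.28082)=-0.23310, 0.1072×(-2.23306)=-0.23938, 0.0973×(-2.32996)=-0.22670.
Sum = -2.38026, so H' = 2.380.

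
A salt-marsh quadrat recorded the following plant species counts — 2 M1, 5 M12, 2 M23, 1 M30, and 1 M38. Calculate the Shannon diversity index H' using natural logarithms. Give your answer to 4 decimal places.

1.4143

Total N = 2+5+2+1+1 = 11, so the proportions are 0.181818, 0.454545, 0.181818, 0.090909, 0.090909 (working shown to 6 dp, full precision carried).
Each pᵢ ln pᵢ term: 0.181818×(-1.704748)=-0.309954, 0.454545×(-0.788457)=-0.358390, 0.181818×(-1.704748)=-0.309954, 0.090909×(-2.397895)=-0.217990, 0.090909×(-2.397895)=-0.217990.
Sum = -1.414279, so H' = 1.4143.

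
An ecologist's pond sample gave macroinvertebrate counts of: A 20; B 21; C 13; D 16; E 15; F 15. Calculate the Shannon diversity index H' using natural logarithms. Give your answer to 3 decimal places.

Total N = 20+21+13+16+15+15 = 100, so the proportions are 0.2, 0.21, 0.13, 0.16, 0.15, 0.15 (working shown to 5 dp, full precision carried).
Each pᵢ ln pᵢ term: 0.2×(-1.60944)=-0.32189, 0.21×(-1.56065)=-0.32774, 0.13×(-2.04022)=-0.26523, 0.16×(-1.83258)=-0.29321, 0.15×(-1.89712)=-0.28457, 0.15×(-1.89712)=-0.28457.
Sum = -1.77720, so H' = 1.777.

1.777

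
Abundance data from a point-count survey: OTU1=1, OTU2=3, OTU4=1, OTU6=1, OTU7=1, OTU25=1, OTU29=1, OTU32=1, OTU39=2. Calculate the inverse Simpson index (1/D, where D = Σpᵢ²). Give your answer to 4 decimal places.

7.2000

Total N = 1+3+1+1+1+1+1+1+2 = 12, so the proportions are 0.08333333, 0.25, 0.08333333, 0.08333333, 0.08333333, 0.08333333, 0.08333333, 0.08333333, 0.16666667 (working shown to 8 dp, full precision carried).
D = 0.08333333² + 0.25² + 0.08333333² + 0.08333333² + 0.08333333² + 0.08333333² + 0.08333333² + 0.08333333² + 0.16666667² = 0.00694444 + 0.06250000 + 0.00694444 + 0.00694444 + 0.00694444 + 0.00694444 + 0.00694444 + 0.00694444 + 0.02777778 = 0.13888889.
So 1/D = 7.200000, i.e. 7.2000 to 4 decimal places.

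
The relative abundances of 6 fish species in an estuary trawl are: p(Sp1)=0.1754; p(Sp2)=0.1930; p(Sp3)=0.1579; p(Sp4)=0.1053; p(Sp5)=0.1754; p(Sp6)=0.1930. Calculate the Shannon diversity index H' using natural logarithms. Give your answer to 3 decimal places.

Each pᵢ ln pᵢ term (working shown to 5 dp, full precision carried): 0.1754×(-1.74069)=-0.30532, 0.193×(-1.64507)=-0.31750, 0.1579×(-1.84579)=-0.29145, 0.1053×(-2.25094)=-0.23702, 0.1754×(-1.74069)=-0.30532, 0.193×(-1.64507)=-0.31750.
Sum = -1.77410, so H' = 1.774.

1.774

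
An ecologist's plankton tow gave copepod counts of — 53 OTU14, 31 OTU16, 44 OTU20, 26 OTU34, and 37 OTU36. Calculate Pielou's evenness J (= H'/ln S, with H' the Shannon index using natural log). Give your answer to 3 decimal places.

Total N = 53+31+44+26+37 = 191, so the proportions are 0.27749, 0.1623, 0.23037, 0.13613, 0.19372 (working shown to 5 dp, full precision carried).
H' = −Σ pᵢ ln pᵢ = −((-0.35573) + (-0.29511) + (-0.33820) + (-0.27146) + (-0.31796)) = 1.57846.
With S = 5 species, ln S = 1.60944, so J = 1.57846/1.60944 = 0.98075, i.e. 0.981 to 3 decimal places.

0.981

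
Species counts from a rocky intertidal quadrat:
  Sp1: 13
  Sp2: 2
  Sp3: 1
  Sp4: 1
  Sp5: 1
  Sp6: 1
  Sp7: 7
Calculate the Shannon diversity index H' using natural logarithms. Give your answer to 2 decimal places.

1.40

Total N = 13+2+1+1+1+1+7 = 26, so the proportions are 0.5, 0.0769, 0.0385, 0.0385, 0.0385, 0.0385, 0.2692 (working shown to 4 dp, full precision carried).
Each pᵢ ln pᵢ term: 0.5×(-0.6931)=-0.3466, 0.0769×(-2.5649)=-0.1973, 0.0385×(-3.2581)=-0.1253, 0.0385×(-3.2581)=-0.1253, 0.0385×(-3.2581)=-0.1253, 0.0385×(-3.2581)=-0.1253, 0.2692×(-1.3122)=-0.3533.
Sum = -1.3984, so H' = 1.40.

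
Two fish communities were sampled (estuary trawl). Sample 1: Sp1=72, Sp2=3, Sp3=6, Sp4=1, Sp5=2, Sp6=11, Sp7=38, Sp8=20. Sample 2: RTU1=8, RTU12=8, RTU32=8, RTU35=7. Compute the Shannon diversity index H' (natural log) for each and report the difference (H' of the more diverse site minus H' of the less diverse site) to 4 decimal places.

0.0649

Sample 1: N=153, proportions 0.47058823529, 0.01960784314, 0.03921568627, 0.00653594771, 0.01307189542, 0.07189542484, 0.24836601307, 0.13071895425, giving H' = 1.44957245634 (working shown to 11 dp, full precision carried).
Sample 2: N=31, proportions 0.25806451613, 0.25806451613, 0.25806451613, 0.22580645161, giving H' = 1.38469791275.
Difference = |1.44957245634 − 1.38469791275| = 0.06487454359, i.e. 0.0649 to 4 decimal places.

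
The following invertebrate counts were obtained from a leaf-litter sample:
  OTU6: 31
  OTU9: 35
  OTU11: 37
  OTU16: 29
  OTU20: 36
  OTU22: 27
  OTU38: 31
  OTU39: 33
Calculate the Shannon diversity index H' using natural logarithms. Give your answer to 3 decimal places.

Total N = 31+35+37+29+36+27+31+33 = 259, so the proportions are 0.11969, 0.13514, 0.14286, 0.11197, 0.139, 0.10425, 0.11969, 0.12741 (working shown to 5 dp, full precision carried).
Each pᵢ ln pᵢ term: 0.11969×(-2.12284)=-0.25409, 0.13514×(-2.00148)=-0.27047, 0.14286×(-1.94591)=-0.27799, 0.11197×(-2.18953)=-0.24516, 0.139×(-1.97331)=-0.27428, 0.10425×(-2.26099)=-0.23570, 0.11969×(-2.12284)=-0.25409, 0.12741×(-2.06032)=-0.26251.
Sum = -2.07428, so H' = 2.074.

2.074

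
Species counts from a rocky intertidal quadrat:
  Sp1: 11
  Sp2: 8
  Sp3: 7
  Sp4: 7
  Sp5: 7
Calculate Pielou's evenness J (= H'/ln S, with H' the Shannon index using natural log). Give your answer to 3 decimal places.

0.989

Total N = 11+8+7+7+7 = 40, so the proportions are 0.275, 0.2, 0.175, 0.175, 0.175 (working shown to 5 dp, full precision carried).
H' = −Σ pᵢ ln pᵢ = −((-0.35502) + (-0.32189) + (-0.30502) + (-0.30502) + (-0.30502)) = 1.59197.
With S = 5 species, ln S = 1.60944, so J = 1.59197/1.60944 = 0.98914, i.e. 0.989 to 3 decimal places.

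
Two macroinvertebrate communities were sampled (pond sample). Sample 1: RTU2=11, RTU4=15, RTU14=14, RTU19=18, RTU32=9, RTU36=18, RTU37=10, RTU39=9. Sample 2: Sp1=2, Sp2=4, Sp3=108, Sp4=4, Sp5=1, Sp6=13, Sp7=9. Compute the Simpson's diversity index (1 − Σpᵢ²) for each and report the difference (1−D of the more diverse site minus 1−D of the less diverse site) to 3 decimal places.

0.467

Sample 1: N=104, proportions 0.10577, 0.14423, 0.13462, 0.17308, 0.08654, 0.17308, 0.09615, 0.08654, giving 1−D = 0.86575 (working shown to 5 dp, full precision carried).
Sample 2: N=141, proportions 0.01418, 0.02837, 0.76596, 0.02837, 0.00709, 0.0922, 0.06383, giving 1−D = 0.39887.
Difference = |0.86575 − 0.39887| = 0.46688, i.e. 0.467 to 3 decimal places.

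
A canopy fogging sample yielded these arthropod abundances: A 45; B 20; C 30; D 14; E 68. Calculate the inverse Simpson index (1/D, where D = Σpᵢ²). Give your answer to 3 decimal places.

Total N = 45+20+30+14+68 = 177, so the proportions are 0.2542373, 0.1129944, 0.1694915, 0.079096, 0.3841808 (working shown to 7 dp, full precision carried).
D = 0.2542373² + 0.1129944² + 0.1694915² + 0.079096² + 0.3841808² = 0.0646366 + 0.0127677 + 0.0287274 + 0.0062562 + 0.1475949 = 0.2599828.
So 1/D = 3.84641, i.e. 3.846 to 3 decimal places.

3.846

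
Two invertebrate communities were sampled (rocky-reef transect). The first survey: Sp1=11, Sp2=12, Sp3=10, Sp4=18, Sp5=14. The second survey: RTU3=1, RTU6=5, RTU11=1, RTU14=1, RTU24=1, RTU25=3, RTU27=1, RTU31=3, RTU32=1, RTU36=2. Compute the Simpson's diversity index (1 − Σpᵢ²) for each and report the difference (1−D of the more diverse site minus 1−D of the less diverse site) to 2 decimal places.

The first survey: N=65, proportions 0.1692, 0.1846, 0.1538, 0.2769, 0.2154, giving 1−D = 0.7905 (working shown to 4 dp, full precision carried).
The second survey: N=19, proportions 0.0526, 0.2632, 0.0526, 0.0526, 0.0526, 0.1579, 0.0526, 0.1579, 0.0526, 0.1053, giving 1−D = 0.8532.
Difference = |0.7905 − 0.8532| = 0.0627, i.e. 0.06 to 2 decimal places.

0.06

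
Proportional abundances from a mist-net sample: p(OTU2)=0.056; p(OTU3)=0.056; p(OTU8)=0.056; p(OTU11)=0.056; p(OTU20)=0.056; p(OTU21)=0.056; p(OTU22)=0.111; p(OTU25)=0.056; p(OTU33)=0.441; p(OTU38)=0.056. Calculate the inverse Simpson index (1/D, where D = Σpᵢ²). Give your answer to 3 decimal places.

D = 0.056² + 0.056² + 0.056² + 0.056² + 0.056² + 0.056² + 0.111² + 0.056² + 0.441² + 0.056² = 0.0031360 + 0.0031360 + 0.0031360 + 0.0031360 + 0.0031360 + 0.0031360 + 0.0123210 + 0.0031360 + 0.1944810 + 0.0031360 = 0.2318900 (working shown to 7 dp, full precision carried).
So 1/D = 4.31239, i.e. 4.312 to 3 decimal places.

4.312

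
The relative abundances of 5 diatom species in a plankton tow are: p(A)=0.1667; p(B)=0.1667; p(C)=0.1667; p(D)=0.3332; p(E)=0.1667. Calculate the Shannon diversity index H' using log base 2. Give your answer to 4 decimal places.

Each pᵢ log₂ pᵢ term (working shown to 6 dp, full precision carried): 0.1667×(-2.584674)=-0.430865, 0.1667×(-2.584674)=-0.430865, 0.1667×(-2.584674)=-0.430865, 0.3332×(-1.585540)=-0.528302, 0.1667×(-2.584674)=-0.430865.
Sum = -2.251762, so H' = 2.2518.

2.2518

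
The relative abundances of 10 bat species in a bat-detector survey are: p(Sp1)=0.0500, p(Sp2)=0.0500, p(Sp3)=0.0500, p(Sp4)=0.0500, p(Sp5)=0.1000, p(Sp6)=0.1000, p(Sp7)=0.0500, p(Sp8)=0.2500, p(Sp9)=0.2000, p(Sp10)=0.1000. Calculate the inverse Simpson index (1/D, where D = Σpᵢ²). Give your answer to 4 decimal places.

6.8966

D = 0.05² + 0.05² + 0.05² + 0.05² + 0.1² + 0.1² + 0.05² + 0.25² + 0.2² + 0.1² = 0.00250000 + 0.00250000 + 0.00250000 + 0.00250000 + 0.01000000 + 0.01000000 + 0.00250000 + 0.06250000 + 0.04000000 + 0.01000000 = 0.14500000 (working shown to 8 dp, full precision carried).
So 1/D = 6.896552, i.e. 6.8966 to 4 decimal places.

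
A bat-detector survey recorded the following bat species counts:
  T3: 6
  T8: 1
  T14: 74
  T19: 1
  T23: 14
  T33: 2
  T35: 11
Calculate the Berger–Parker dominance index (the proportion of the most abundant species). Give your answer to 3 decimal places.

Total N = 6+1+74+1+14+2+11 = 109, so the proportions are 0.05505, 0.00917, 0.6789, 0.00917, 0.12844, 0.01835, 0.10092 (working shown to 5 dp, full precision carried).
The largest proportion is 0.6789, i.e. d = 0.679 to 3 decimal places.

0.679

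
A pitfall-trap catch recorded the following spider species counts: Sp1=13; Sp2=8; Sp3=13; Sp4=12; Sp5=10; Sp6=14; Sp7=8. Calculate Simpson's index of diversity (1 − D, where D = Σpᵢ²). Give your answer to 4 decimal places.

Total N = 13+8+13+12+10+14+8 = 78, so the proportions are 0.166667, 0.102564, 0.166667, 0.153846, 0.128205, 0.179487, 0.102564 (working shown to 6 dp, full precision carried).
D = 0.166667² + 0.102564² + 0.166667² + 0.153846² + 0.128205² + 0.179487² + 0.102564² = 0.027778 + 0.010519 + 0.027778 + 0.023669 + 0.016437 + 0.032216 + 0.010519 = 0.148915.
So 1 − D = 0.851085, i.e. 0.8511 to 4 decimal places.

0.8511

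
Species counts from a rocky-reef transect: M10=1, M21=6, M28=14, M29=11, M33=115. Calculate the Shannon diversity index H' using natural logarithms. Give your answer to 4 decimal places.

Total N = 1+6+14+11+115 = 147, so the proportions are 0.006803, 0.040816, 0.095238, 0.07483, 0.782313 (working shown to 6 dp, full precision carried).
Each pᵢ ln pᵢ term: 0.006803×(-4.990433)=-0.033949, 0.040816×(-3.198673)=-0.130558, 0.095238×(-2.351375)=-0.223941, 0.07483×(-2.592537)=-0.193999, 0.782313×(-0.245500)=-0.192058.
Sum = -0.774505, so H' = 0.7745.

0.7745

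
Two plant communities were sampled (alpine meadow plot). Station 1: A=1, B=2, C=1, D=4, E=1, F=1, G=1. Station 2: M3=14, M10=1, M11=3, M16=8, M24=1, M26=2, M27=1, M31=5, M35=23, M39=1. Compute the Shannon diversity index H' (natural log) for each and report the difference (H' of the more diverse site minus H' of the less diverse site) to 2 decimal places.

Station 1: N=11, proportions 0.0909, 0.1818, 0.0909, 0.3636, 0.0909, 0.0909, 0.0909, giving H' = 1.7678 (working shown to 4 dp, full precision carried).
Station 2: N=59, proportions 0.2373, 0.0169, 0.0508, 0.1356, 0.0169, 0.0339, 0.0169, 0.0847, 0.3898, 0.0169, giving H' = 1.7313.
Difference = |1.7678 − 1.7313| = 0.0365, i.e. 0.04 to 2 decimal places.

0.04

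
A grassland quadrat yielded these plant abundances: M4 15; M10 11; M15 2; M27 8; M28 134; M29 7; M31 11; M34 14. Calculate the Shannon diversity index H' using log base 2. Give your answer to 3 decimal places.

1.814

Total N = 15+11+2+8+134+7+11+14 = 202, so the proportions are 0.07426, 0.05446, 0.0099, 0.0396, 0.66337, 0.03465, 0.05446, 0.06931 (working shown to 5 dp, full precision carried).
Each pᵢ log₂ pᵢ term: 0.07426×(-3.75132)=-0.27856, 0.05446×(-4.19878)=-0.22865, 0.0099×(-6.65821)=-0.06592, 0.0396×(-4.65821)=-0.18448, 0.66337×(-0.59212)=-0.39279, 0.03465×(-4.85086)=-0.16810, 0.05446×(-4.19878)=-0.22865, 0.06931×(-3.85086)=-0.26689.
Sum = -1.81405, so H' = 1.814.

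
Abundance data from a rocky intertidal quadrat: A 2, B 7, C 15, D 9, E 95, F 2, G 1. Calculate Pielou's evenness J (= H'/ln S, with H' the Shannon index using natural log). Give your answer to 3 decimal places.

0.507

Total N = 2+7+15+9+95+2+1 = 131, so the proportions are 0.01527, 0.05344, 0.1145, 0.0687, 0.72519, 0.01527, 0.00763 (working shown to 5 dp, full precision carried).
H' = −Σ pᵢ ln pᵢ = −((-0.06385) + (-0.15653) + (-0.24815) + (-0.18398) + (-0.23302) + (-0.06385) + (-0.03722)) = 0.98659.
With S = 7 species, ln S = 1.94591, so J = 0.98659/1.94591 = 0.50701, i.e. 0.507 to 3 decimal places.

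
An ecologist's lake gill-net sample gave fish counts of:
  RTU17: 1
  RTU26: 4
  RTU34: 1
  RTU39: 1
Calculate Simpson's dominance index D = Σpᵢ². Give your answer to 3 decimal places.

0.388

Total N = 1+4+1+1 = 7, so the proportions are 0.14286, 0.57143, 0.14286, 0.14286 (working shown to 5 dp, full precision carried).
D = 0.14286² + 0.57143² + 0.14286² + 0.14286² = 0.02041 + 0.32653 + 0.02041 + 0.02041 = 0.38776.
To 3 decimal places, D = 0.388.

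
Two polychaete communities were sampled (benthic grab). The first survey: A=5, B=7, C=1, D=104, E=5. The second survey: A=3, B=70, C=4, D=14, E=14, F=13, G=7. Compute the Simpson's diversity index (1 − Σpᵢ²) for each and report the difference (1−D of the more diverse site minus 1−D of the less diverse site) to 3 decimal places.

The first survey: N=122, proportions 0.04098, 0.05738, 0.0082, 0.85246, 0.04098, giving 1−D = 0.26660 (working shown to 5 dp, full precision carried).
The second survey: N=125, proportions 0.024, 0.56, 0.032, 0.112, 0.112, 0.104, 0.056, giving 1−D = 0.64576.
Difference = |0.26660 − 0.64576| = 0.37916, i.e. 0.379 to 3 decimal places.

0.379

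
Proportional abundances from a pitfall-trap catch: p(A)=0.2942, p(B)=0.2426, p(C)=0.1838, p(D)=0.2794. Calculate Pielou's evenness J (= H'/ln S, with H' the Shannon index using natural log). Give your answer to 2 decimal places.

H' = −Σ pᵢ ln pᵢ = −((-0.3600) + (-0.3436) + (-0.3113) + (-0.3563)) = 1.3712 (working shown to 4 dp, full precision carried).
With S = 4 species, ln S = 1.3863, so J = 1.3712/1.3863 = 0.9891, i.e. 0.99 to 2 decimal places.

0.99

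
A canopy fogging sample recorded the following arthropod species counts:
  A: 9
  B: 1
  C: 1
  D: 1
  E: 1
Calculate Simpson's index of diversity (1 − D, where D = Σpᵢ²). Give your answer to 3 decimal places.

0.497

Total N = 9+1+1+1+1 = 13, so the proportions are 0.69231, 0.07692, 0.07692, 0.07692, 0.07692 (working shown to 5 dp, full precision carried).
D = 0.69231² + 0.07692² + 0.07692² + 0.07692² + 0.07692² = 0.47929 + 0.00592 + 0.00592 + 0.00592 + 0.00592 = 0.50296.
So 1 − D = 0.49704, i.e. 0.497 to 3 decimal places.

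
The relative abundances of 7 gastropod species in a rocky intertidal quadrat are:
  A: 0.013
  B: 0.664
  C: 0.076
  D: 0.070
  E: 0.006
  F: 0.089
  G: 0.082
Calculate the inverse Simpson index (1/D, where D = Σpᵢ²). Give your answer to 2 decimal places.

2.14

D = 0.013² + 0.664² + 0.076² + 0.07² + 0.006² + 0.089² + 0.082² = 0.00017 + 0.44090 + 0.00578 + 0.00490 + 0.00004 + 0.00792 + 0.00672 = 0.46642 (working shown to 5 dp, full precision carried).
So 1/D = 2.1440, i.e. 2.14 to 2 decimal places.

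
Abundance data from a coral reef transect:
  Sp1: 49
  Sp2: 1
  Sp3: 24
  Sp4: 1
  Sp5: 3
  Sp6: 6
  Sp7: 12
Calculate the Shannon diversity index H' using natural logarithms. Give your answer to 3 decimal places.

Total N = 49+1+24+1+3+6+12 = 96, so the proportions are 0.51042, 0.01042, 0.25, 0.01042, 0.03125, 0.0625, 0.125 (working shown to 5 dp, full precision carried).
Each pᵢ ln pᵢ term: 0.51042×(-0.67253)=-0.34327, 0.01042×(-4.56435)=-0.04755, 0.25×(-1.38629)=-0.34657, 0.01042×(-4.56435)=-0.04755, 0.03125×(-3.46574)=-0.10830, 0.0625×(-2.77259)=-0.17329, 0.125×(-2.07944)=-0.25993.
Sum = -1.32645, so H' = 1.326.

1.326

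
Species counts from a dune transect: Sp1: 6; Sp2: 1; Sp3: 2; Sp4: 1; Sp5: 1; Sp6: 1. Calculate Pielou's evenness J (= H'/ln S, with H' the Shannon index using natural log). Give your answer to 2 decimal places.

Total N = 6+1+2+1+1+1 = 12, so the proportions are 0.5, 0.0833, 0.1667, 0.0833, 0.0833, 0.0833 (working shown to 4 dp, full precision carried).
H' = −Σ pᵢ ln pᵢ = −((-0.3466) + (-0.2071) + (-0.2986) + (-0.2071) + (-0.2071) + (-0.2071)) = 1.4735.
With S = 6 species, ln S = 1.7918, so J = 1.4735/1.7918 = 0.8224, i.e. 0.82 to 2 decimal places.

0.82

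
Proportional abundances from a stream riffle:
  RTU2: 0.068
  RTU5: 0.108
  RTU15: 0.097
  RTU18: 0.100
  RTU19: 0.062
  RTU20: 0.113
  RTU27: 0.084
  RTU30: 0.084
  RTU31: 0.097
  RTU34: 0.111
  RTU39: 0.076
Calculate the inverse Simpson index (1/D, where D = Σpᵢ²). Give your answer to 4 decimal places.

10.6465

D = 0.068² + 0.108² + 0.097² + 0.1² + 0.062² + 0.113² + 0.084² + 0.084² + 0.097² + 0.111² + 0.076² = 0.004624000 + 0.011664000 + 0.009409000 + 0.010000000 + 0.003844000 + 0.012769000 + 0.007056000 + 0.007056000 + 0.009409000 + 0.012321000 + 0.005776000 = 0.093928000 (working shown to 9 dp, full precision carried).
So 1/D = 10.646453, i.e. 10.6465 to 4 decimal places.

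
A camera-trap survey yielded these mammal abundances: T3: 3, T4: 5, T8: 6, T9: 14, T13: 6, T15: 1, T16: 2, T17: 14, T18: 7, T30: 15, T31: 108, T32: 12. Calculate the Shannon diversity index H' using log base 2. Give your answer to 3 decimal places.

2.376

Total N = 3+5+6+14+6+1+2+14+7+15+108+12 = 193, so the proportions are 0.01554, 0.02591, 0.03109, 0.07254, 0.03109, 0.00518, 0.01036, 0.07254, 0.03627, 0.07772, 0.55959, 0.06218 (working shown to 5 dp, full precision carried).
Each pᵢ log₂ pᵢ term: 0.01554×(-6.00749)=-0.09338, 0.02591×(-5.27053)=-0.13654, 0.03109×(-5.00749)=-0.15567, 0.07254×(-3.78510)=-0.27457, 0.03109×(-5.00749)=-0.15567, 0.00518×(-7.59246)=-0.03934, 0.01036×(-6.59246)=-0.06832, 0.07254×(-3.78510)=-0.27457, 0.03627×(-4.78510)=-0.17355, 0.07772×(-3.68557)=-0.28644, 0.55959×(-0.83757)=-0.46869, 0.06218×(-4.00749)=-0.24917.
Sum = -2.37592, so H' = 2.376.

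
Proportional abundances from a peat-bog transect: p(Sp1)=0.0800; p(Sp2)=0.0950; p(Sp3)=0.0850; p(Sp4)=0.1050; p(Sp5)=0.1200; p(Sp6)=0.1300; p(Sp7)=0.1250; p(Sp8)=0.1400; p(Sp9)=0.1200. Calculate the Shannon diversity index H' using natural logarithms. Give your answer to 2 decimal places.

2.18

Each pᵢ ln pᵢ term (working shown to 4 dp, full precision carried): 0.08×(-2.5257)=-0.2021, 0.095×(-2.3539)=-0.2236, 0.085×(-2.4651)=-0.2095, 0.105×(-2.2538)=-0.2366, 0.12×(-2.1203)=-0.2544, 0.13×(-2.0402)=-0.2652, 0.125×(-2.0794)=-0.2599, 0.14×(-1.9661)=-0.2753, 0.12×(-2.1203)=-0.2544.
Sum = -2.1811, so H' = 2.18.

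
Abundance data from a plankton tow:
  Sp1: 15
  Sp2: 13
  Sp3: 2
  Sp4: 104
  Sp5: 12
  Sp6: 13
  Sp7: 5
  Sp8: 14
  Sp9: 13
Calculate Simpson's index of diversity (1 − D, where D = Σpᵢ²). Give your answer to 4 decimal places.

0.6733

Total N = 15+13+2+104+12+13+5+14+13 = 191, so the proportions are 0.078534, 0.068063, 0.010471, 0.544503, 0.062827, 0.068063, 0.026178, 0.073298, 0.068063 (working shown to 6 dp, full precision carried).
D = 0.078534² + 0.068063² + 0.010471² + 0.544503² + 0.062827² + 0.068063² + 0.026178² + 0.073298² + 0.068063² = 0.006168 + 0.004633 + 0.000110 + 0.296483 + 0.003947 + 0.004633 + 0.000685 + 0.005373 + 0.004633 = 0.326663.
So 1 − D = 0.673337, i.e. 0.6733 to 4 decimal places.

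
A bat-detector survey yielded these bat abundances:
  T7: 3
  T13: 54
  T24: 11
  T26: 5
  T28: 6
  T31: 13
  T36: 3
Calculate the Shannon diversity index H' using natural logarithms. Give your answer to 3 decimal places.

Total N = 3+54+11+5+6+13+3 = 95, so the proportions are 0.03158, 0.56842, 0.11579, 0.05263, 0.06316, 0.13684, 0.03158 (working shown to 5 dp, full precision carried).
Each pᵢ ln pᵢ term: 0.03158×(-3.45526)=-0.10911, 0.56842×(-0.56489)=-0.32110, 0.11579×(-2.15598)=-0.24964, 0.05263×(-2.94444)=-0.15497, 0.06316×(-2.76212)=-0.17445, 0.13684×(-1.98893)=-0.27217, 0.03158×(-3.45526)=-0.10911.
Sum = -1.39055, so H' = 1.391.

1.391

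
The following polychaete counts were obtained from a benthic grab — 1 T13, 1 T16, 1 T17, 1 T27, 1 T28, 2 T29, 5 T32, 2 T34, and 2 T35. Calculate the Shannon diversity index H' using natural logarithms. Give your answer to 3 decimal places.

Total N = 1+1+1+1+1+2+5+2+2 = 16, so the proportions are 0.0625, 0.0625, 0.0625, 0.0625, 0.0625, 0.125, 0.3125, 0.125, 0.125 (working shown to 5 dp, full precision carried).
Each pᵢ ln pᵢ term: 0.0625×(-2.77259)=-0.17329, 0.0625×(-2.77259)=-0.17329, 0.0625×(-2.77259)=-0.17329, 0.0625×(-2.77259)=-0.17329, 0.0625×(-2.77259)=-0.17329, 0.125×(-2.07944)=-0.25993, 0.3125×(-1.16315)=-0.36348, 0.125×(-2.07944)=-0.25993, 0.125×(-2.07944)=-0.25993.
Sum = -2.00971, so H' = 2.010.

2.010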